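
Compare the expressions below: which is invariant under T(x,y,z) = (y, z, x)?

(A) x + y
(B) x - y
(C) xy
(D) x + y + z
D

Apply T(x,y,z) = (y, z, x) to each option, i.e. replace (x, y, z) by the transformed coordinates.
Substitute the transformed coordinates into each option and compare with the original:
(A) x + y  ->  (y) + (z) = y + z   [differs from x + y: not invariant]
(B) x - y  ->  (y) - (z) = y - z   [differs from x - y: not invariant]
(C) xy  ->  (y)(z) = yz   [differs from xy: not invariant]
(D) x + y + z  ->  (y) + (z) + (x) = x + y + z   [equals x + y + z: invariant]

Only option (D), x + y + z, is unchanged by the transformation.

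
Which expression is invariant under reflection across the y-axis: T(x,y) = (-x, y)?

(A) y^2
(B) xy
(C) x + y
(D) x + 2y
A

The map is reflection across the y-axis: T(x,y) = (-x, y).
Substitute the transformed coordinates into each option and compare with the original:
(A) y^2  ->  (y)^2 = y^2   [equals y^2: invariant]
(B) xy  ->  (-x)(y) = -xy   [differs from xy: not invariant]
(C) x + y  ->  (-x) + (y) = -x + y   [differs from x + y: not invariant]
(D) x + 2y  ->  (-x) + 2(y) = -x + 2y   [differs from x + 2y: not invariant]

Only option (A), y^2, is unchanged by the transformation.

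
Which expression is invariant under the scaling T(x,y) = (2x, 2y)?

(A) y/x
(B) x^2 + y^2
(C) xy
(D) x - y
A

Under the uniform scaling T(x,y) = (2x, 2y):
Substitute the transformed coordinates into each option and compare with the original:
(A) y/x  ->  (2y)/(2x) = y/x   [equals y/x: invariant]
(B) x^2 + y^2  ->  (2x)^2 + (2y)^2 = 4x^2 + 4y^2   [differs from x^2 + y^2: not invariant]
(C) xy  ->  (2x)(2y) = 4xy   [differs from xy: not invariant]
(D) x - y  ->  (2x) - (2y) = 2x - 2y   [differs from x - y: not invariant]

Only option (A), y/x, is unchanged by the transformation.
The common factor 2 cancels in a ratio of coordinates, while sums, products and sums of squares pick up factors of 2 or 4.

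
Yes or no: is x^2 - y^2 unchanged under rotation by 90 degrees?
No

Applying rotation by 90 degrees: x' = x*cos(90 degrees) - y*sin(90 degrees) = -y, y' = x*sin(90 degrees) + y*cos(90 degrees) = x

Substituting into x^2 - y^2:
(-y)^2 - (x)^2
= -x^2 + y^2

This differs from the original expression x^2 - y^2, so it is NOT invariant.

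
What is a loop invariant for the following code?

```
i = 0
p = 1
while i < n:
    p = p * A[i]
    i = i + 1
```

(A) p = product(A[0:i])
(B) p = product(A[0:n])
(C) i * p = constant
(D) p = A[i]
A

A loop invariant must hold before the first iteration and be re-established by every execution of the body.

(A) p = product(A[0:i]): Initially i = 0 and p = 1 = product of the empty slice A[0:0]. If p = product(A[0:i]) holds at the top of an iteration, the body sets p to product(A[0:i]) * A[i] = product(A[0:i+1]) and then i to i+1, so the property is restored. At exit i = n, giving p = product(A[0:n]).

The other options fail:
(B) p = product(A[0:n]): false before the loop (p = 1, not the full product) -- it only becomes true at exit.
(C) i * p = constant: initially i * p = 0, but after one iteration it is 1 * A[0], which is nonzero in general.
(D) p = A[i]: after the first iteration p = A[0] but i = 1; in general p is a product of several elements, not a single one.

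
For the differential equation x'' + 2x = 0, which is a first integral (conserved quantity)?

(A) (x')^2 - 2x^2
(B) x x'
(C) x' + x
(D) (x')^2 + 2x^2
D

A first integral I satisfies dI/dt = 0 along every solution. Differentiate each option and use the equation of motion:
(A) d/dt[(x')^2 - 2x^2] = 2x'x'' - 4x x' = -8x x', not identically 0
(B) d/dt[x x'] = (x')^2 + x x'' = (x')^2 - 2x^2, not identically 0
(C) d/dt[x' + x] = x'' + x' = -2x + x', not identically 0
(D) d/dt[(x')^2 + 2x^2] = 2x'x'' + 4x x' = 2x'(-2x) + 4x x' = 0

Only (D) has zero time-derivative. So the energy-like quantity (x')^2 + 2x^2 is the first integral.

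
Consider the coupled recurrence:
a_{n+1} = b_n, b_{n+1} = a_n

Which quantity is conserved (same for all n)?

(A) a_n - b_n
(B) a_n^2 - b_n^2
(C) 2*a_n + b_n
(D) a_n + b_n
D

Replace a_n by a_{n+1} = b_n and b_n by b_{n+1} = a_n in each option and simplify:
(A) a_n - b_n  ->  (b_n) - (a_n) = -a_n + b_n   [not conserved]
(B) a_n^2 - b_n^2  ->  (b_n)^2 - (a_n)^2 = -a_n^2 + b_n^2   [not conserved]
(C) 2*a_n + b_n  ->  2*(b_n) + (a_n) = a_n + 2*b_n   [not conserved]
(D) a_n + b_n  ->  (b_n) + (a_n) = a_n + b_n   [conserved]

Only (D) a_n + b_n returns to itself after one step, so it is the conserved quantity.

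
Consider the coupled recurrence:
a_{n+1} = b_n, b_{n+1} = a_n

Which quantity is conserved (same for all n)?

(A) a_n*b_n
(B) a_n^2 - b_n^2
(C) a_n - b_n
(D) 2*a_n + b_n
A

Replace a_n by a_{n+1} = b_n and b_n by b_{n+1} = a_n in each option and simplify:
(A) a_n*b_n  ->  (b_n)*(a_n) = a_n*b_n   [conserved]
(B) a_n^2 - b_n^2  ->  (b_n)^2 - (a_n)^2 = -a_n^2 + b_n^2   [not conserved]
(C) a_n - b_n  ->  (b_n) - (a_n) = -a_n + b_n   [not conserved]
(D) 2*a_n + b_n  ->  2*(b_n) + (a_n) = a_n + 2*b_n   [not conserved]

Only (A) a_n*b_n returns to itself after one step, so it is the conserved quantity.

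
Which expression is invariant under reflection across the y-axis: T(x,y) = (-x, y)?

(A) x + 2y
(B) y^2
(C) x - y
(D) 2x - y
B

The map is reflection across the y-axis: T(x,y) = (-x, y).
Substitute the transformed coordinates into each option and compare with the original:
(A) x + 2y  ->  (-x) + 2(y) = -x + 2y   [differs from x + 2y: not invariant]
(B) y^2  ->  (y)^2 = y^2   [equals y^2: invariant]
(C) x - y  ->  (-x) - (y) = -x - y   [differs from x - y: not invariant]
(D) 2x - y  ->  2(-x) - (y) = -2x - y   [differs from 2x - y: not invariant]

Only option (B), y^2, is unchanged by the transformation.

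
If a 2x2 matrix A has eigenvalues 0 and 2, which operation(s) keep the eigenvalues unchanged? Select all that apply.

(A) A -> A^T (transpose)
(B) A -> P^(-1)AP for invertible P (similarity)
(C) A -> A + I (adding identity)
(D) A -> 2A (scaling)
A and B

Eigenvalues are preserved by:
1. Similarity transformations: A -> P^(-1)AP (same characteristic polynomial)
2. Transpose: A^T has the same eigenvalues as A

Eigenvalues are NOT preserved by:
- Adding identity: eigenvalues become 0+1, 2+1
- Scaling: eigenvalues become 0, 4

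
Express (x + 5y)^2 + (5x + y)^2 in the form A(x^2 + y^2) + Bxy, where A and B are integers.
26(x^2 + y^2) + 20xy

Expanding: (x + 5y)^2 = x^2 + 10xy + 25y^2
(5x + y)^2 = 25x^2 + 10xy + y^2
Sum = (1+25)(x^2+y^2) + 20xy = 26(x^2 + y^2) + 20xy
This is symmetric in x and y.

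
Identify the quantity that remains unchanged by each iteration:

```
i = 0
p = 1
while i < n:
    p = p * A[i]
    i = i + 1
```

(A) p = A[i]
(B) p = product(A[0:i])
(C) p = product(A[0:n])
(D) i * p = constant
B

A loop invariant must hold before the first iteration and be re-established by every execution of the body.

(B) p = product(A[0:i]): Initially i = 0 and p = 1 = product of the empty slice A[0:0]. If p = product(A[0:i]) holds at the top of an iteration, the body sets p to product(A[0:i]) * A[i] = product(A[0:i+1]) and then i to i+1, so the property is restored. At exit i = n, giving p = product(A[0:n]).

The other options fail:
(A) p = A[i]: after the first iteration p = A[0] but i = 1; in general p is a product of several elements, not a single one.
(C) p = product(A[0:n]): false before the loop (p = 1, not the full product) -- it only becomes true at exit.
(D) i * p = constant: initially i * p = 0, but after one iteration it is 1 * A[0], which is nonzero in general.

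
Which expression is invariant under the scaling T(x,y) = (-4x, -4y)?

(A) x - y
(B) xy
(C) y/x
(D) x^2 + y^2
C

Under the uniform scaling T(x,y) = (-4x, -4y):
Substitute the transformed coordinates into each option and compare with the original:
(A) x - y  ->  (-4x) - (-4y) = -4x + 4y   [differs from x - y: not invariant]
(B) xy  ->  (-4x)(-4y) = 16xy   [differs from xy: not invariant]
(C) y/x  ->  (-4y)/(-4x) = y/x   [equals y/x: invariant]
(D) x^2 + y^2  ->  (-4x)^2 + (-4y)^2 = 16x^2 + 16y^2   [differs from x^2 + y^2: not invariant]

Only option (C), y/x, is unchanged by the transformation.
The common factor -4 cancels in a ratio of coordinates, while sums, products and sums of squares pick up factors of -4 or 16.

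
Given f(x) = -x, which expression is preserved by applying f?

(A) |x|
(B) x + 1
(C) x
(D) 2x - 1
A

For f(x) = -x:
Applying f replaces x by -x. Since |-x| = |x|, the absolute value is unchanged by f, whereas x -> -x, 2x - 1 -> -2x - 1 and x + 1 -> -x + 1 all change.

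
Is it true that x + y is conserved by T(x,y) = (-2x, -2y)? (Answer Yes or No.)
No

Substitute T(x,y) = (-2x, -2y) into the expression and compare with the original.

Original: x + y
After applying T: (-2x) + (-2y) = -2x - 2y

This differs from the original x + y (difference: -3x - 3y), so the expression is NOT invariant.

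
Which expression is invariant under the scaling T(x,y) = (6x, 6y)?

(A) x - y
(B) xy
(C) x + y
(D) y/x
D

Under the uniform scaling T(x,y) = (6x, 6y):
Substitute the transformed coordinates into each option and compare with the original:
(A) x - y  ->  (6x) - (6y) = 6x - 6y   [differs from x - y: not invariant]
(B) xy  ->  (6x)(6y) = 36xy   [differs from xy: not invariant]
(C) x + y  ->  (6x) + (6y) = 6x + 6y   [differs from x + y: not invariant]
(D) y/x  ->  (6y)/(6x) = y/x   [equals y/x: invariant]

Only option (D), y/x, is unchanged by the transformation.
The common factor 6 cancels in a ratio of coordinates, while sums, products and sums of squares pick up factors of 6 or 36.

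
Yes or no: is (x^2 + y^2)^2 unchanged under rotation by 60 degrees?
Yes

Applying rotation by 60 degrees: x' = x*cos(60 degrees) - y*sin(60 degrees) = x/2 - sqrt(3)y/2, y' = x*sin(60 degrees) + y*cos(60 degrees) = sqrt(3)x/2 + y/2

Substituting into (x^2 + y^2)^2:
((x/2 - sqrt(3)y/2)^2 + (sqrt(3)x/2 + y/2)^2)^2
= x^4 + 2x^2y^2 + y^4 = (x^2 + y^2)^2

This equals the original expression (x^2 + y^2)^2, so it IS invariant.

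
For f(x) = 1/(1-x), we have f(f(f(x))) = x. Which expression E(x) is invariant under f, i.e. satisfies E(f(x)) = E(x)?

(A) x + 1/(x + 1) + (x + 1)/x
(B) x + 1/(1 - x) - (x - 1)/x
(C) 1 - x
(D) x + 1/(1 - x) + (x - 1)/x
D

Replace x by f(x) = 1/(1 - x) in each option and simplify. As a quick numerical cross-check, also compare E(5) with E(f(5)) = E(-1/4).

(A) x + 1/(x + 1) + (x + 1)/x  ->  (1/(1 - x)) + 1/((1/(1 - x)) + 1) + ((1/(1 - x)) + 1)/(1/(1 - x)) = (-x^3 + 6x^2 - 11x + 7)/(x^2 - 3x + 2); check: E(5) = 191/30 but E(-1/4) = -23/12.   [not invariant]
(B) x + 1/(1 - x) - (x - 1)/x  ->  (1/(1 - x)) + 1/(1 - (1/(1 - x))) - ((1/(1 - x)) - 1)/(1/(1 - x)) = (x^2(1 - x) - x + (x - 1)^2)/(x(x - 1)); check: E(5) = 79/20 but E(-1/4) = -89/20.   [not invariant]
(C) 1 - x  ->  1 - (1/(1 - x)) = x/(x - 1); check: E(5) = -4 but E(-1/4) = 5/4.   [not invariant]
(D) x + 1/(1 - x) + (x - 1)/x  ->  (1/(1 - x)) + 1/(1 - (1/(1 - x))) + ((1/(1 - x)) - 1)/(1/(1 - x)), which simplifies back to x + 1/(1 - x) + (x - 1)/x; check: E(5) = 111/20, E(-1/4) = 111/20.   [invariant]

Only (D) is unchanged. Indeed f(f(x)) = 1/(1 - 1/(1-x)) = (1-x)/(-x) = (x-1)/x, so E(x) = x + f(x) + f(f(x)) is the sum over the whole 3-cycle; applying f just permutes the three terms cyclically (x -> f(x) -> f(f(x)) -> x), leaving the sum unchanged.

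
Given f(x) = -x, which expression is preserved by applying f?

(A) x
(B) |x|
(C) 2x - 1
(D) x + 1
B

For f(x) = -x:
Applying f replaces x by -x. Since |-x| = |x|, the absolute value is unchanged by f, whereas x -> -x, 2x - 1 -> -2x - 1 and x + 1 -> -x + 1 all change.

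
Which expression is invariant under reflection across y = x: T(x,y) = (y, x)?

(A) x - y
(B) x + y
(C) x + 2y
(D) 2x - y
B

The map is reflection across y = x: T(x,y) = (y, x).
Substitute the transformed coordinates into each option and compare with the original:
(A) x - y  ->  (y) - (x) = -x + y   [differs from x - y: not invariant]
(B) x + y  ->  (y) + (x) = x + y   [equals x + y: invariant]
(C) x + 2y  ->  (y) + 2(x) = 2x + y   [differs from x + 2y: not invariant]
(D) 2x - y  ->  2(y) - (x) = -x + 2y   [differs from 2x - y: not invariant]

Only option (B), x + y, is unchanged by the transformation.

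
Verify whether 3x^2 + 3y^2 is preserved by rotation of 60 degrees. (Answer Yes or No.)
Yes

Applying rotation by 60 degrees: x' = x*cos(60 degrees) - y*sin(60 degrees) = x/2 - sqrt(3)y/2, y' = x*sin(60 degrees) + y*cos(60 degrees) = sqrt(3)x/2 + y/2

Substituting into 3x^2 + 3y^2:
3(x/2 - sqrt(3)y/2)^2 + 3(sqrt(3)x/2 + y/2)^2
= 3x^2 + 3y^2

This equals the original expression 3x^2 + 3y^2, so it IS invariant.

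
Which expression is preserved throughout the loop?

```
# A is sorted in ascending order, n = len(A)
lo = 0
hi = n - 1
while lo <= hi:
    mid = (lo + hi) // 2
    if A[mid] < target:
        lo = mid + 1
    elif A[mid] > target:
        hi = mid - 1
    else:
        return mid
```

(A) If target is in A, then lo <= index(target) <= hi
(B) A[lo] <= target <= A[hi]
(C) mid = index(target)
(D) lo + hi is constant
A

A loop invariant must hold before the first iteration and be re-established by every execution of the body.

(A) If target is in A, then lo <= index(target) <= hi: Before the loop [lo, hi] = [0, n-1] covers every index. When A[mid] < target, sortedness puts target strictly to the right of mid, so setting lo = mid + 1 keeps index(target) in [lo, hi]; symmetrically for hi = mid - 1. Hence 'if target is in A then lo <= index(target) <= hi' holds after every iteration, and when lo > hi it proves target is absent.

The other options fail:
(B) A[lo] <= target <= A[hi]: fails when target is not in A (e.g. target < A[0] already violates it before the loop), so it is not maintained in general.
(C) mid = index(target): mid is just the current probe; it equals index(target) only on the iteration that returns.
(D) lo + hi is constant: each iteration moves exactly one of lo, hi, so lo + hi changes (e.g. 0 + (n-1) becomes (mid+1) + (n-1)).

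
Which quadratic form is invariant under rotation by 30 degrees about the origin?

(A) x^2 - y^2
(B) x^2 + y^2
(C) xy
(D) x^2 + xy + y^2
B

Rotation by 30 degrees sends (x, y) to (sqrt(3)x/2 - y/2, x/2 + sqrt(3)y/2).
Substitute the transformed coordinates into each option and compare with the original:
(A) x^2 - y^2  ->  (sqrt(3)x/2 - y/2)^2 - (x/2 + sqrt(3)y/2)^2 = x^2/2 - sqrt(3)xy - y^2/2   [differs from x^2 - y^2: not invariant]
(B) x^2 + y^2  ->  (sqrt(3)x/2 - y/2)^2 + (x/2 + sqrt(3)y/2)^2 = x^2 + y^2   [equals x^2 + y^2: invariant]
(C) xy  ->  (sqrt(3)x/2 - y/2)(x/2 + sqrt(3)y/2) = sqrt(3)x^2/4 + xy/2 - sqrt(3)y^2/4   [differs from xy: not invariant]
(D) x^2 + xy + y^2  ->  (sqrt(3)x/2 - y/2)^2 + (sqrt(3)x/2 - y/2)(x/2 + sqrt(3)y/2) + (x/2 + sqrt(3)y/2)^2 = sqrt(3)x^2/4 + x^2 + xy/2 - sqrt(3)y^2/4 + y^2   [differs from x^2 + xy + y^2: not invariant]

Only option (B), x^2 + y^2, is unchanged by the transformation.
x^2 + y^2 is the squared distance from the origin, which rotations preserve.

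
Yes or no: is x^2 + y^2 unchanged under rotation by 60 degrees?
Yes

Applying rotation by 60 degrees: x' = x*cos(60 degrees) - y*sin(60 degrees) = x/2 - sqrt(3)y/2, y' = x*sin(60 degrees) + y*cos(60 degrees) = sqrt(3)x/2 + y/2

Substituting into x^2 + y^2:
(x/2 - sqrt(3)y/2)^2 + (sqrt(3)x/2 + y/2)^2
= x^2 + y^2

This equals the original expression x^2 + y^2, so it IS invariant.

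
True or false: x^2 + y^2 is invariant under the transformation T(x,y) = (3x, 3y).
False

Substitute T(x,y) = (3x, 3y) into the expression and compare with the original.

Original: x^2 + y^2
After applying T: (3x)^2 + (3y)^2 = 9x^2 + 9y^2

This differs from the original x^2 + y^2 (difference: 8x^2 + 8y^2), so the expression is NOT invariant.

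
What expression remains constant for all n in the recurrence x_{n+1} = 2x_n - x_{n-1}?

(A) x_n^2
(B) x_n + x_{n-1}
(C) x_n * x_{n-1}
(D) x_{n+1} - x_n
D

For the recurrence x_{n+1} = 2x_n - x_{n-1}:

If x_{n+1} = 2x_n - x_{n-1}, then:
x_{n+1} - x_n = x_n - x_{n-1}
The first difference is constant throughout the sequence.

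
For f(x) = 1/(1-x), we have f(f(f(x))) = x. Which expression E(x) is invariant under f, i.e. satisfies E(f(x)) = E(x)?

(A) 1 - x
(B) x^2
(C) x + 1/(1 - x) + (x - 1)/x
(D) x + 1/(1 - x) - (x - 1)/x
C

Replace x by f(x) = 1/(1 - x) in each option and simplify. As a quick numerical cross-check, also compare E(4) with E(f(4)) = E(-1/3).

(A) 1 - x  ->  1 - (1/(1 - x)) = x/(x - 1); check: E(4) = -3 but E(-1/3) = 4/3.   [not invariant]
(B) x^2  ->  (1/(1 - x))^2 = (x - 1)^(-2); check: E(4) = 16 but E(-1/3) = 1/9.   [not invariant]
(C) x + 1/(1 - x) + (x - 1)/x  ->  (1/(1 - x)) + 1/(1 - (1/(1 - x))) + ((1/(1 - x)) - 1)/(1/(1 - x)), which simplifies back to x + 1/(1 - x) + (x - 1)/x; check: E(4) = 53/12, E(-1/3) = 53/12.   [invariant]
(D) x + 1/(1 - x) - (x - 1)/x  ->  (1/(1 - x)) + 1/(1 - (1/(1 - x))) - ((1/(1 - x)) - 1)/(1/(1 - x)) = (x^2(1 - x) - x + (x - 1)^2)/(x(x - 1)); check: E(4) = 35/12 but E(-1/3) = -43/12.   [not invariant]

Only (C) is unchanged. Indeed f(f(x)) = 1/(1 - 1/(1-x)) = (1-x)/(-x) = (x-1)/x, so E(x) = x + f(x) + f(f(x)) is the sum over the whole 3-cycle; applying f just permutes the three terms cyclically (x -> f(x) -> f(f(x)) -> x), leaving the sum unchanged.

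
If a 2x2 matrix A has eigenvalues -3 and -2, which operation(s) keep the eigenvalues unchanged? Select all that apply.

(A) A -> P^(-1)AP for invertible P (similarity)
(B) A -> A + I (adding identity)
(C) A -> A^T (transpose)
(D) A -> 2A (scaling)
A and C

Eigenvalues are preserved by:
1. Similarity transformations: A -> P^(-1)AP (same characteristic polynomial)
2. Transpose: A^T has the same eigenvalues as A

Eigenvalues are NOT preserved by:
- Adding identity: eigenvalues become -3+1, -2+1
- Scaling: eigenvalues become -6, -4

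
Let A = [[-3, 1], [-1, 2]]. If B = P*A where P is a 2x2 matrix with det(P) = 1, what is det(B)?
-5

By the multiplicative property of determinants, det(B) = det(P*A) = det(P) * det(A) = det(A),
so the determinant is invariant under multiplication by any determinant-1 matrix; we just need det(A).

det(A) = (-3)(2) - (1)(-1) = -6 - (-1) = -5

Therefore det(B) = 1 * (-5) = -5.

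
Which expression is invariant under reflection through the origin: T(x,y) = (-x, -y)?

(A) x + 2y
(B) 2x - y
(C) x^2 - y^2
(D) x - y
C

The map is reflection through the origin: T(x,y) = (-x, -y).
Substitute the transformed coordinates into each option and compare with the original:
(A) x + 2y  ->  (-x) + 2(-y) = -x - 2y   [differs from x + 2y: not invariant]
(B) 2x - y  ->  2(-x) - (-y) = -2x + y   [differs from 2x - y: not invariant]
(C) x^2 - y^2  ->  (-x)^2 - (-y)^2 = x^2 - y^2   [equals x^2 - y^2: invariant]
(D) x - y  ->  (-x) - (-y) = -x + y   [differs from x - y: not invariant]

Only option (C), x^2 - y^2, is unchanged by the transformation.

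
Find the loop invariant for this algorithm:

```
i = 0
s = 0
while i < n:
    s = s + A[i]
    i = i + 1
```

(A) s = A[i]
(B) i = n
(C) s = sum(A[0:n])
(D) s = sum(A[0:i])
D

A loop invariant must hold before the first iteration and be re-established by every execution of the body.

(D) s = sum(A[0:i]): Initially i = 0 and s = 0 = sum of the empty slice A[0:0]. If s = sum(A[0:i]) holds at the top of an iteration, the body sets s to sum(A[0:i]) + A[i] = sum(A[0:i+1]) and then i to i+1, so s = sum(A[0:i]) holds again. At exit i = n, giving s = sum(A[0:n]).

The other options fail:
(A) s = A[i]: after the first iteration s = A[0] but i = 1, so s = A[i] compares s with the wrong element (and fails in general).
(B) i = n: false initially (i = 0); it is the exit condition, not an invariant.
(C) s = sum(A[0:n]): false before the loop (s = 0, not the full sum) -- it only becomes true at exit.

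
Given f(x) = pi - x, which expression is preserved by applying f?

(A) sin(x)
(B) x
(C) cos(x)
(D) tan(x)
A

For f(x) = pi - x:
sin(pi - x) = sin(x), so sine is invariant under this transformation.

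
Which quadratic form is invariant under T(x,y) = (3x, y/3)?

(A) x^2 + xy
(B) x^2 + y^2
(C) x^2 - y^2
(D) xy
D

T multiplies x by 3 and divides y by 3.
Substitute the transformed coordinates into each option and compare with the original:
(A) x^2 + xy  ->  (3x)^2 + (3x)(y/3) = 9x^2 + xy   [differs from x^2 + xy: not invariant]
(B) x^2 + y^2  ->  (3x)^2 + (y/3)^2 = 9x^2 + y^2/9   [differs from x^2 + y^2: not invariant]
(C) x^2 - y^2  ->  (3x)^2 - (y/3)^2 = 9x^2 - y^2/9   [differs from x^2 - y^2: not invariant]
(D) xy  ->  (3x)(y/3) = xy   [equals xy: invariant]

Only option (D), xy, is unchanged by the transformation.
The factors 3 and 1/3 cancel only in the pure product xy.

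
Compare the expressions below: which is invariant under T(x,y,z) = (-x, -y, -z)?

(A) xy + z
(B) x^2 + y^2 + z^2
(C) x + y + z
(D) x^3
B

Apply T(x,y,z) = (-x, -y, -z) to each option, i.e. replace (x, y, z) by the transformed coordinates.
Substitute the transformed coordinates into each option and compare with the original:
(A) xy + z  ->  (-x)(-y) + (-z) = xy - z   [differs from xy + z: not invariant]
(B) x^2 + y^2 + z^2  ->  (-x)^2 + (-y)^2 + (-z)^2 = x^2 + y^2 + z^2   [equals x^2 + y^2 + z^2: invariant]
(C) x + y + z  ->  (-x) + (-y) + (-z) = -x - y - z   [differs from x + y + z: not invariant]
(D) x^3  ->  (-x)^3 = -x^3   [differs from x^3: not invariant]

Only option (B), x^2 + y^2 + z^2, is unchanged by the transformation.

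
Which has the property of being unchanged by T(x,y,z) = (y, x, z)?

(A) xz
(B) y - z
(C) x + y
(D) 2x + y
C

Apply T(x,y,z) = (y, x, z) to each option, i.e. replace (x, y, z) by the transformed coordinates.
Substitute the transformed coordinates into each option and compare with the original:
(A) xz  ->  (y)(z) = yz   [differs from xz: not invariant]
(B) y - z  ->  (x) - (z) = x - z   [differs from y - z: not invariant]
(C) x + y  ->  (y) + (x) = x + y   [equals x + y: invariant]
(D) 2x + y  ->  2(y) + (x) = x + 2y   [differs from 2x + y: not invariant]

Only option (C), x + y, is unchanged by the transformation.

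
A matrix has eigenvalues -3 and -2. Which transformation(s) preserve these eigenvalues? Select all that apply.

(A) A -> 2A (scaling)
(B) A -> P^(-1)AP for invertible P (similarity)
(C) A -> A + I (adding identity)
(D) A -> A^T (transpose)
B and D

Eigenvalues are preserved by:
1. Similarity transformations: A -> P^(-1)AP (same characteristic polynomial)
2. Transpose: A^T has the same eigenvalues as A

Eigenvalues are NOT preserved by:
- Adding identity: eigenvalues become -3+1, -2+1
- Scaling: eigenvalues become -6, -4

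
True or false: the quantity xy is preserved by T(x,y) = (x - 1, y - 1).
False

Substitute T(x,y) = (x - 1, y - 1) into the expression and compare with the original.

Original: xy
After applying T: (x - 1)(y - 1) = xy - x - y + 1

This differs from the original xy (difference: -x - y + 1), so the expression is NOT invariant.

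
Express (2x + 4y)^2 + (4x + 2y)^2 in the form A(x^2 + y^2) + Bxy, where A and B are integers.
20(x^2 + y^2) + 32xy

Expanding: (2x + 4y)^2 = 4x^2 + 16xy + 16y^2
(4x + 2y)^2 = 16x^2 + 16xy + 4y^2
Sum = (4+16)(x^2+y^2) + 32xy = 20(x^2 + y^2) + 32xy
This is symmetric in x and y.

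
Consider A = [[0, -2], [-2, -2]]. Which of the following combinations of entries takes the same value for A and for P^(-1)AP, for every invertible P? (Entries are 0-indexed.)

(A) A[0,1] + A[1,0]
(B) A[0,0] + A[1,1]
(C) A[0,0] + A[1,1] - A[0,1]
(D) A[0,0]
B

A[0,0] + A[1,1] is the trace of A. By the cyclic property of the trace, tr(P^(-1)AP) = tr(APP^(-1)) = tr(A), so it is the same for every matrix similar to A.

The other combinations are not similarity invariants. For example, take P = [[2, 1], [1, 1]] (det P = 1), so P^(-1) = [[1, -1], [-1, 2]] and
B = P^(-1)AP = [[4, 2], [-10, -6]].
Evaluating each option on A and on B:
(A) A[0,1] + A[1,0]: -4 for A, -8 for B -> changes
(B) A[0,0] + A[1,1]: -2 for A, -2 for B -> unchanged
(C) A[0,0] + A[1,1] - A[0,1]: 0 for A, -4 for B -> changes
(D) A[0,0]: 0 for A, 4 for B -> changes

Only (B) A[0,0] + A[1,1] = -2 survives (and it does so for every P, not just this one), so it is the invariant.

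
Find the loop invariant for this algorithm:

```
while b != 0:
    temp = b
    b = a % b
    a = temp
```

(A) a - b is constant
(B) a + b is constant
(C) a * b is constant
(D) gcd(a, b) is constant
D

A loop invariant must hold before the first iteration and be re-established by every execution of the body.

(D) gcd(a, b) is constant: One iteration replaces (a, b) by (b, a mod b). Since a mod b = a - q*b for an integer q, any common divisor of a and b divides b and a mod b, and conversely; hence gcd(b, a mod b) = gcd(a, b). For instance (34, 6) -> (6, 4) keeps gcd = 2. At exit b = 0 and a = gcd of the original inputs.

The other options fail:
(A) a - b is constant: e.g. (a, b) = (34, 6) -> (6, 4): the difference goes from 28 to 2.
(B) a + b is constant: e.g. (a, b) = (34, 6) -> (6, 4): the sum goes from 40 to 10.
(C) a * b is constant: e.g. (a, b) = (34, 6) -> (6, 4): the product goes from 204 to 24.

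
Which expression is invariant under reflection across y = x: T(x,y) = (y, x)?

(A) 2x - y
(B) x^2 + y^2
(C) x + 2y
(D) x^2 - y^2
B

The map is reflection across y = x: T(x,y) = (y, x).
Substitute the transformed coordinates into each option and compare with the original:
(A) 2x - y  ->  2(y) - (x) = -x + 2y   [differs from 2x - y: not invariant]
(B) x^2 + y^2  ->  (y)^2 + (x)^2 = x^2 + y^2   [equals x^2 + y^2: invariant]
(C) x + 2y  ->  (y) + 2(x) = 2x + y   [differs from x + 2y: not invariant]
(D) x^2 - y^2  ->  (y)^2 - (x)^2 = -x^2 + y^2   [differs from x^2 - y^2: not invariant]

Only option (B), x^2 + y^2, is unchanged by the transformation.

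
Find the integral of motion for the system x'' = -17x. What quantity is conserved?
E = (x')^2 + 17x^2

Multiply the equation by x':
x' * x'' = -17x * x'
The left side is d/dt[(x')^2/2] and the right side is d/dt[-17x^2/2], so
d/dt[(x')^2/2 + 17x^2/2] = 0, i.e. (x')^2/2 + 17x^2/2 = constant.
Multiplying by 2, the integral of motion is E = (x')^2 + 17x^2.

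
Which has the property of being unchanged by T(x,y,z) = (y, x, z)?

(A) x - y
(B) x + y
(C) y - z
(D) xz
B

Apply T(x,y,z) = (y, x, z) to each option, i.e. replace (x, y, z) by the transformed coordinates.
Substitute the transformed coordinates into each option and compare with the original:
(A) x - y  ->  (y) - (x) = -x + y   [differs from x - y: not invariant]
(B) x + y  ->  (y) + (x) = x + y   [equals x + y: invariant]
(C) y - z  ->  (x) - (z) = x - z   [differs from y - z: not invariant]
(D) xz  ->  (y)(z) = yz   [differs from xz: not invariant]

Only option (B), x + y, is unchanged by the transformation.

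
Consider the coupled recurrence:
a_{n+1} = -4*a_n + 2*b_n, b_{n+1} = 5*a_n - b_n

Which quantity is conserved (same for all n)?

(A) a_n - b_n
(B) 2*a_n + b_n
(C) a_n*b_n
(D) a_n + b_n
D

Replace a_n by a_{n+1} = -4*a_n + 2*b_n and b_n by b_{n+1} = 5*a_n - b_n in each option and simplify:
(A) a_n - b_n  ->  (-4*a_n + 2*b_n) - (5*a_n - b_n) = -9*a_n + 3*b_n   [not conserved]
(B) 2*a_n + b_n  ->  2*(-4*a_n + 2*b_n) + (5*a_n - b_n) = -3*a_n + 3*b_n   [not conserved]
(C) a_n*b_n  ->  (-4*a_n + 2*b_n)*(5*a_n - b_n) = -20*a_n^2 + 14*a_n*b_n - 2*b_n^2   [not conserved]
(D) a_n + b_n  ->  (-4*a_n + 2*b_n) + (5*a_n - b_n) = a_n + b_n   [conserved]

Only (D) a_n + b_n returns to itself after one step, so it is the conserved quantity.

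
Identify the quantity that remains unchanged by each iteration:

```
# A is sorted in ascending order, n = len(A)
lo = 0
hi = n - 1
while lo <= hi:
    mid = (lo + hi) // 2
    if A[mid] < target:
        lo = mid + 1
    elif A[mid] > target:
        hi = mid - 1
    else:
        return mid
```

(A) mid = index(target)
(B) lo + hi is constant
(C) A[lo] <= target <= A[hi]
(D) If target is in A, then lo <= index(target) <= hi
D

A loop invariant must hold before the first iteration and be re-established by every execution of the body.

(D) If target is in A, then lo <= index(target) <= hi: Before the loop [lo, hi] = [0, n-1] covers every index. When A[mid] < target, sortedness puts target strictly to the right of mid, so setting lo = mid + 1 keeps index(target) in [lo, hi]; symmetrically for hi = mid - 1. Hence 'if target is in A then lo <= index(target) <= hi' holds after every iteration, and when lo > hi it proves target is absent.

The other options fail:
(A) mid = index(target): mid is just the current probe; it equals index(target) only on the iteration that returns.
(B) lo + hi is constant: each iteration moves exactly one of lo, hi, so lo + hi changes (e.g. 0 + (n-1) becomes (mid+1) + (n-1)).
(C) A[lo] <= target <= A[hi]: fails when target is not in A (e.g. target < A[0] already violates it before the loop), so it is not maintained in general.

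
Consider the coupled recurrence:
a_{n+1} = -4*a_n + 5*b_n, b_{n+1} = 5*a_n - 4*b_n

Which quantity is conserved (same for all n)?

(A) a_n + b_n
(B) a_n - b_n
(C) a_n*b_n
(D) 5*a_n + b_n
A

Replace a_n by a_{n+1} = -4*a_n + 5*b_n and b_n by b_{n+1} = 5*a_n - 4*b_n in each option and simplify:
(A) a_n + b_n  ->  (-4*a_n + 5*b_n) + (5*a_n - 4*b_n) = a_n + b_n   [conserved]
(B) a_n - b_n  ->  (-4*a_n + 5*b_n) - (5*a_n - 4*b_n) = -9*a_n + 9*b_n   [not conserved]
(C) a_n*b_n  ->  (-4*a_n + 5*b_n)*(5*a_n - 4*b_n) = -20*a_n^2 + 41*a_n*b_n - 20*b_n^2   [not conserved]
(D) 5*a_n + b_n  ->  5*(-4*a_n + 5*b_n) + (5*a_n - 4*b_n) = -15*a_n + 21*b_n   [not conserved]

Only (A) a_n + b_n returns to itself after one step, so it is the conserved quantity.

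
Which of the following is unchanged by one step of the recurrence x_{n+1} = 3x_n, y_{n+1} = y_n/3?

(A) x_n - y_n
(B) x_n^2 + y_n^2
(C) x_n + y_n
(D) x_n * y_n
D

For the recurrence x_{n+1} = 3x_n, y_{n+1} = y_n/3:

x_{n+1} * y_{n+1} = (3x_n) * (y_n/3) = x_n * y_n
The product is conserved.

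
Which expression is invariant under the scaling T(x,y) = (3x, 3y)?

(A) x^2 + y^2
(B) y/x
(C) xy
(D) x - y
B

Under the uniform scaling T(x,y) = (3x, 3y):
Substitute the transformed coordinates into each option and compare with the original:
(A) x^2 + y^2  ->  (3x)^2 + (3y)^2 = 9x^2 + 9y^2   [differs from x^2 + y^2: not invariant]
(B) y/x  ->  (3y)/(3x) = y/x   [equals y/x: invariant]
(C) xy  ->  (3x)(3y) = 9xy   [differs from xy: not invariant]
(D) x - y  ->  (3x) - (3y) = 3x - 3y   [differs from x - y: not invariant]

Only option (B), y/x, is unchanged by the transformation.
The common factor 3 cancels in a ratio of coordinates, while sums, products and sums of squares pick up factors of 3 or 9.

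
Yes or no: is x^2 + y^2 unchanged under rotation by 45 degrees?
Yes

Applying rotation by 45 degrees: x' = x*cos(45 degrees) - y*sin(45 degrees) = sqrt(2)x/2 - sqrt(2)y/2, y' = x*sin(45 degrees) + y*cos(45 degrees) = sqrt(2)x/2 + sqrt(2)y/2

Substituting into x^2 + y^2:
(sqrt(2)x/2 - sqrt(2)y/2)^2 + (sqrt(2)x/2 + sqrt(2)y/2)^2
= x^2 + y^2

This equals the original expression x^2 + y^2, so it IS invariant.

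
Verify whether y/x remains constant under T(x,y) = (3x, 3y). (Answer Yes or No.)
Yes

Substitute T(x,y) = (3x, 3y) into the expression and compare with the original.

Original: y/x
After applying T: (3y)/(3x) = y/x

This is identical to the original y/x, so the expression is invariant.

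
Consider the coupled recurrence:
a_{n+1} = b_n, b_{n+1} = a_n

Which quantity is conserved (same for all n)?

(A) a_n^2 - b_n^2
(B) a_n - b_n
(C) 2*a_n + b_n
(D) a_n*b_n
D

Replace a_n by a_{n+1} = b_n and b_n by b_{n+1} = a_n in each option and simplify:
(A) a_n^2 - b_n^2  ->  (b_n)^2 - (a_n)^2 = -a_n^2 + b_n^2   [not conserved]
(B) a_n - b_n  ->  (b_n) - (a_n) = -a_n + b_n   [not conserved]
(C) 2*a_n + b_n  ->  2*(b_n) + (a_n) = a_n + 2*b_n   [not conserved]
(D) a_n*b_n  ->  (b_n)*(a_n) = a_n*b_n   [conserved]

Only (D) a_n*b_n returns to itself after one step, so it is the conserved quantity.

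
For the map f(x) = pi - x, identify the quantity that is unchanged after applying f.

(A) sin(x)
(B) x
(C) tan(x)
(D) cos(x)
A

For f(x) = pi - x:
sin(pi - x) = sin(x), so sine is invariant under this transformation.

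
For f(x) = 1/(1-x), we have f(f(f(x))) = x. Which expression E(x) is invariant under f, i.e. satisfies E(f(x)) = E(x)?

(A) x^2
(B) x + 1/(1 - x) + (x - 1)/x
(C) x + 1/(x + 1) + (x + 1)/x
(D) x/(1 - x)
B

Replace x by f(x) = 1/(1 - x) in each option and simplify. As a quick numerical cross-check, also compare E(5) with E(f(5)) = E(-1/4).

(A) x^2  ->  (1/(1 - x))^2 = (x - 1)^(-2); check: E(5) = 25 but E(-1/4) = 1/16.   [not invariant]
(B) x + 1/(1 - x) + (x - 1)/x  ->  (1/(1 - x)) + 1/(1 - (1/(1 - x))) + ((1/(1 - x)) - 1)/(1/(1 - x)), which simplifies back to x + 1/(1 - x) + (x - 1)/x; check: E(5) = 111/20, E(-1/4) = 111/20.   [invariant]
(C) x + 1/(x + 1) + (x + 1)/x  ->  (1/(1 - x)) + 1/((1/(1 - x)) + 1) + ((1/(1 - x)) + 1)/(1/(1 - x)) = (-x^3 + 6x^2 - 11x + 7)/(x^2 - 3x + 2); check: E(5) = 191/30 but E(-1/4) = -23/12.   [not invariant]
(D) x/(1 - x)  ->  (1/(1 - x))/(1 - (1/(1 - x))) = -1/x; check: E(5) = -5/4 but E(-1/4) = -1/5.   [not invariant]

Only (B) is unchanged. Indeed f(f(x)) = 1/(1 - 1/(1-x)) = (1-x)/(-x) = (x-1)/x, so E(x) = x + f(x) + f(f(x)) is the sum over the whole 3-cycle; applying f just permutes the three terms cyclically (x -> f(x) -> f(f(x)) -> x), leaving the sum unchanged.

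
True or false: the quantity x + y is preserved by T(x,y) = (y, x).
True

Substitute T(x,y) = (y, x) into the expression and compare with the original.

Original: x + y
After applying T: (y) + (x) = x + y

This is identical to the original x + y, so the expression is invariant.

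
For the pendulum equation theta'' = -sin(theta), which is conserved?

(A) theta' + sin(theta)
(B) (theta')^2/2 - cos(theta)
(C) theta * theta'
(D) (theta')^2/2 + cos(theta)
B

A first integral I satisfies dI/dt = 0 along every solution. Differentiate each option and use the equation of motion:
(A) d/dt[theta' + sin(theta)] = theta'' + cos(theta) theta' = -sin(theta) + theta' cos(theta), not identically 0
(B) d/dt[(theta')^2/2 - cos(theta)] = theta' theta'' + sin(theta) theta' = theta'(-sin(theta)) + theta' sin(theta) = 0
(C) d/dt[theta * theta'] = (theta')^2 + theta theta'' = (theta')^2 - theta sin(theta), not identically 0
(D) d/dt[(theta')^2/2 + cos(theta)] = theta' theta'' - sin(theta) theta' = -2 theta' sin(theta), not identically 0

Only (B) has zero time-derivative. This is the total energy: kinetic (theta')^2/2 plus potential -cos(theta).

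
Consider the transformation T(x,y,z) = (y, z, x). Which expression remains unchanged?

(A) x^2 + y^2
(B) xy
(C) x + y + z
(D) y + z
C

Apply T(x,y,z) = (y, z, x) to each option, i.e. replace (x, y, z) by the transformed coordinates.
Substitute the transformed coordinates into each option and compare with the original:
(A) x^2 + y^2  ->  (y)^2 + (z)^2 = y^2 + z^2   [differs from x^2 + y^2: not invariant]
(B) xy  ->  (y)(z) = yz   [differs from xy: not invariant]
(C) x + y + z  ->  (y) + (z) + (x) = x + y + z   [equals x + y + z: invariant]
(D) y + z  ->  (z) + (x) = x + z   [differs from y + z: not invariant]

Only option (C), x + y + z, is unchanged by the transformation.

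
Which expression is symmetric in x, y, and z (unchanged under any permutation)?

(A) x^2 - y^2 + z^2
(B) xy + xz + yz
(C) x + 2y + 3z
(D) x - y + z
B

A symmetric expression is unchanged when the variables are permuted; here the transformation to test is the swap (x, y) -> (y, x).
A symmetric expression must survive every permutation; the single swap x <-> y already eliminates the distractors, and the keyed expression is also unchanged by x <-> z and y <-> z (each variable enters it in exactly the same way).
Substitute the transformed coordinates into each option and compare with the original:
(A) x^2 - y^2 + z^2  ->  (y)^2 - (x)^2 + z^2 = -x^2 + y^2 + z^2   [differs from x^2 - y^2 + z^2: not invariant]
(B) xy + xz + yz  ->  (y)(x) + (y)z + (x)z = xy + xz + yz   [equals xy + xz + yz: invariant]
(C) x + 2y + 3z  ->  (y) + 2(x) + 3z = 2x + y + 3z   [differs from x + 2y + 3z: not invariant]
(D) x - y + z  ->  (y) - (x) + z = -x + y + z   [differs from x - y + z: not invariant]

Only option (B), xy + xz + yz, is unchanged by the transformation.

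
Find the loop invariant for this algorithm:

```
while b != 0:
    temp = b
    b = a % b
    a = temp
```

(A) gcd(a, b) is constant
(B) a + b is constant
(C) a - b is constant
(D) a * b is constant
A

A loop invariant must hold before the first iteration and be re-established by every execution of the body.

(A) gcd(a, b) is constant: One iteration replaces (a, b) by (b, a mod b). Since a mod b = a - q*b for an integer q, any common divisor of a and b divides b and a mod b, and conversely; hence gcd(b, a mod b) = gcd(a, b). For instance (14, 6) -> (6, 2) keeps gcd = 2. At exit b = 0 and a = gcd of the original inputs.

The other options fail:
(B) a + b is constant: e.g. (a, b) = (14, 6) -> (6, 2): the sum goes from 20 to 8.
(C) a - b is constant: e.g. (a, b) = (14, 6) -> (6, 2): the difference goes from 8 to 4.
(D) a * b is constant: e.g. (a, b) = (14, 6) -> (6, 2): the product goes from 84 to 12.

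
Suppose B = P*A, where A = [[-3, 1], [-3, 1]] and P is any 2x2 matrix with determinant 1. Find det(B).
0

By the multiplicative property of determinants, det(B) = det(P*A) = det(P) * det(A) = det(A),
so the determinant is invariant under multiplication by any determinant-1 matrix; we just need det(A).

det(A) = (-3)(1) - (1)(-3) = -3 - (-3) = 0

Therefore det(B) = 1 * 0 = 0.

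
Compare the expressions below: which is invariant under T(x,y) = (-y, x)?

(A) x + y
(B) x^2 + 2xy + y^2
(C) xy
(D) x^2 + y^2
D

An expression E(x,y) is invariant under T if E(T(x,y)) = E(x,y). Here T(x,y) = (-y, x).
Substitute the transformed coordinates into each option and compare with the original:
(A) x + y  ->  (-y) + (x) = x - y   [differs from x + y: not invariant]
(B) x^2 + 2xy + y^2  ->  (-y)^2 + 2(-y)(x) + (x)^2 = x^2 - 2xy + y^2   [differs from x^2 + 2xy + y^2: not invariant]
(C) xy  ->  (-y)(x) = -xy   [differs from xy: not invariant]
(D) x^2 + y^2  ->  (-y)^2 + (x)^2 = x^2 + y^2   [equals x^2 + y^2: invariant]

Only option (D), x^2 + y^2, is unchanged by the transformation.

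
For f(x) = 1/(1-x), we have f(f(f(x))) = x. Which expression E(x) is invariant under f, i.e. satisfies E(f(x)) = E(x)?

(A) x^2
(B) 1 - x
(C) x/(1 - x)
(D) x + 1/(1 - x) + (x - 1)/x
D

Replace x by f(x) = 1/(1 - x) in each option and simplify. As a quick numerical cross-check, also compare E(3) with E(f(3)) = E(-1/2).

(A) x^2  ->  (1/(1 - x))^2 = (x - 1)^(-2); check: E(3) = 9 but E(-1/2) = 1/4.   [not invariant]
(B) 1 - x  ->  1 - (1/(1 - x)) = x/(x - 1); check: E(3) = -2 but E(-1/2) = 3/2.   [not invariant]
(C) x/(1 - x)  ->  (1/(1 - x))/(1 - (1/(1 - x))) = -1/x; check: E(3) = -3/2 but E(-1/2) = -1/3.   [not invariant]
(D) x + 1/(1 - x) + (x - 1)/x  ->  (1/(1 - x)) + 1/(1 - (1/(1 - x))) + ((1/(1 - x)) - 1)/(1/(1 - x)), which simplifies back to x + 1/(1 - x) + (x - 1)/x; check: E(3) = 19/6, E(-1/2) = 19/6.   [invariant]

Only (D) is unchanged. Indeed f(f(x)) = 1/(1 - 1/(1-x)) = (1-x)/(-x) = (x-1)/x, so E(x) = x + f(x) + f(f(x)) is the sum over the whole 3-cycle; applying f just permutes the three terms cyclically (x -> f(x) -> f(f(x)) -> x), leaving the sum unchanged.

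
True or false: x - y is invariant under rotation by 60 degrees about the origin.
False

Applying rotation by 60 degrees: x' = x*cos(60 degrees) - y*sin(60 degrees) = x/2 - sqrt(3)y/2, y' = x*sin(60 degrees) + y*cos(60 degrees) = sqrt(3)x/2 + y/2

Substituting into x - y:
(x/2 - sqrt(3)y/2) - (sqrt(3)x/2 + y/2)
= -sqrt(3)x/2 + x/2 - sqrt(3)y/2 - y/2

This differs from the original expression x - y, so it is NOT invariant.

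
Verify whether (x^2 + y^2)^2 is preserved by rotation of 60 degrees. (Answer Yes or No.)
Yes

Applying rotation by 60 degrees: x' = x*cos(60 degrees) - y*sin(60 degrees) = x/2 - sqrt(3)y/2, y' = x*sin(60 degrees) + y*cos(60 degrees) = sqrt(3)x/2 + y/2

Substituting into (x^2 + y^2)^2:
((x/2 - sqrt(3)y/2)^2 + (sqrt(3)x/2 + y/2)^2)^2
= x^4 + 2x^2y^2 + y^4 = (x^2 + y^2)^2

This equals the original expression (x^2 + y^2)^2, so it IS invariant.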